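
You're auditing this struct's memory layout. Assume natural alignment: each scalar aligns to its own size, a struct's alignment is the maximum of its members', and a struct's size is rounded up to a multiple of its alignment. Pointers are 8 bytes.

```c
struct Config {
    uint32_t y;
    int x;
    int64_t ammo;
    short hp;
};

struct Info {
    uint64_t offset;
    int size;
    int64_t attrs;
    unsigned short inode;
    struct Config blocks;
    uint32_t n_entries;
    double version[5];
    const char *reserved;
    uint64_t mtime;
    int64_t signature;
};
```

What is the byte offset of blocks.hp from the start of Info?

48

Config: @0: y [4B, align 4] → 4; @4: x [4B, align 4] → 8; @8: ammo [8B, align 8] → 16; @16: hp [2B, align 2] → 18; +6 tail pad (align 8); size 24, align 8
@0: offset [8B, align 8] → 8
@8: size [4B, align 4] → 12
+4 pad (align 8)
@16: attrs [8B, align 8] → 24
@24: inode [2B, align 2] → 26
+6 pad (align 8)
@32: blocks [24B, align 8] → 56
within Config: hp at 16
32 + 16 = 48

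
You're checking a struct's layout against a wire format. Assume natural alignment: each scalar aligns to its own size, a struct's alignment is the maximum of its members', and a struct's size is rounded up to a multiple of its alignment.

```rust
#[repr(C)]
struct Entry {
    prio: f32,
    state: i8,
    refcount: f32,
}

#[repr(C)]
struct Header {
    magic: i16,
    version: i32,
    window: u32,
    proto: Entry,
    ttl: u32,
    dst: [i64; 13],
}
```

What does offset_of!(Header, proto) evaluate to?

Entry: @0: prio [4B, align 4] → 4; @4: state [1B, align 1] → 5; +3 pad (align 4); @8: refcount [4B, align 4] → 12; size 12, align 4
@0: magic [2B, align 2] → 2
+2 pad (align 4)
@4: version [4B, align 4] → 8
@8: window [4B, align 4] → 12
@12: proto [12B, align 4] → 24

12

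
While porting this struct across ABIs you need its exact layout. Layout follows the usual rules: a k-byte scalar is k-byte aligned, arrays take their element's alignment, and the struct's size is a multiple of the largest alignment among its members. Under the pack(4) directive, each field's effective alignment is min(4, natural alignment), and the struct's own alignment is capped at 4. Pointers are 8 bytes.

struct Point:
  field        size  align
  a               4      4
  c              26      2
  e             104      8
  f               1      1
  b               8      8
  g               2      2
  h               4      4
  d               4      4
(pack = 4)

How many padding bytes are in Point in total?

a at 0 (size 4, align 4) → ends 4
c at 4 (size 26, align 2) → ends 30
pad 2 to align 4 for e
e at 32 (size 104, align 4) → ends 136
f at 136 (size 1, align 1) → ends 137
pad 3 to align 4 for b
b at 140 (size 8, align 4) → ends 148
g at 148 (size 2, align 2) → ends 150
pad 2 to align 4 for h
h at 152 (size 4, align 4) → ends 156
d at 156 (size 4, align 4) → ends 160
total 160 bytes, alignment 4
data bytes 153, size 160 → padding 7

7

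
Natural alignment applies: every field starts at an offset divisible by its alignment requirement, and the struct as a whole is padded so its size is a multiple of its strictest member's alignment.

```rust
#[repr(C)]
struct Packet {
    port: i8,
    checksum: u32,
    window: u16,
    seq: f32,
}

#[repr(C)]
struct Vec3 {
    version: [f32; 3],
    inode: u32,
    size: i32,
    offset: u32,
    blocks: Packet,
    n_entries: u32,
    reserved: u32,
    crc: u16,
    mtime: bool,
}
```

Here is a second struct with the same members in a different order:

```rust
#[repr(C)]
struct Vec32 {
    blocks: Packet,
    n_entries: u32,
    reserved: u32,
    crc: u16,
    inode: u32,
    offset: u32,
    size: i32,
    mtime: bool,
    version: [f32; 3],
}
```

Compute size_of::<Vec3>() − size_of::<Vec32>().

Packet: 0..1  port  (1B, 1-aligned); 1..4  -- padding (3B); 4..8  checksum  (4B, 4-aligned); 8..10  window  (2B, 2-aligned); 10..12  -- padding (2B); 12..16  seq  (4B, 4-aligned); sizeof = 16, alignof = 4
0..12  version  (12B, 4-aligned)
12..16  inode  (4B, 4-aligned)
16..20  size  (4B, 4-aligned)
20..24  offset  (4B, 4-aligned)
24..40  blocks  (16B, 4-aligned)
40..44  n_entries  (4B, 4-aligned)
44..48  reserved  (4B, 4-aligned)
48..50  crc  (2B, 2-aligned)
50..51  mtime  (1B, 1-aligned)
51..52  -- tail padding (1B)
sizeof = 52, alignof = 4
— Vec32 —
0..16  blocks  (16B, 4-aligned)
16..20  n_entries  (4B, 4-aligned)
20..24  reserved  (4B, 4-aligned)
24..26  crc  (2B, 2-aligned)
26..28  -- padding (2B)
28..32  inode  (4B, 4-aligned)
32..36  offset  (4B, 4-aligned)
36..40  size  (4B, 4-aligned)
40..41  mtime  (1B, 1-aligned)
41..44  -- padding (3B)
44..56  version  (12B, 4-aligned)
sizeof = 56, alignof = 4
52 − 56 = -4

-4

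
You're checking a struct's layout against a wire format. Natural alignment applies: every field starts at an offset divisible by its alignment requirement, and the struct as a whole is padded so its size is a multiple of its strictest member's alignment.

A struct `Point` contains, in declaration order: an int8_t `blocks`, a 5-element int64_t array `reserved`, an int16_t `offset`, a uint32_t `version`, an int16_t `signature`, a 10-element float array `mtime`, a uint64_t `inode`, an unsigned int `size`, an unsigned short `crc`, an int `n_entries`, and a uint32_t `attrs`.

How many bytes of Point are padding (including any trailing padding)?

@0: blocks [1B, align 1] → 1
+7 pad (align 8)
@8: reserved [40B, align 8] → 48
@48: offset [2B, align 2] → 50
+2 pad (align 4)
@52: version [4B, align 4] → 56
@56: signature [2B, align 2] → 58
+2 pad (align 4)
@60: mtime [40B, align 4] → 100
+4 pad (align 8)
@104: inode [8B, align 8] → 112
@112: size [4B, align 4] → 116
@116: crc [2B, align 2] → 118
+2 pad (align 4)
@120: n_entries [4B, align 4] → 124
@124: attrs [4B, align 4] → 128
size 128, align 8
data bytes 111, size 128 → padding 17

17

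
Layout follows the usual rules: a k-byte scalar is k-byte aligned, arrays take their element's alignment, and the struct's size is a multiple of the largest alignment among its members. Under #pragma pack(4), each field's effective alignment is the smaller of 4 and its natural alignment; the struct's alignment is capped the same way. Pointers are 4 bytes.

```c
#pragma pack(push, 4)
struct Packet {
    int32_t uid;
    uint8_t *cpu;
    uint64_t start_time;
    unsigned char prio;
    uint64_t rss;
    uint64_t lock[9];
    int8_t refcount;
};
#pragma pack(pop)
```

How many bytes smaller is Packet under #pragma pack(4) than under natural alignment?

8

natural layout:
  uid at 0 (size 4, align 4) → ends 4
  cpu at 4 (size 4, align 4) → ends 8
  start_time at 8 (size 8, align 8) → ends 16
  prio at 16 (size 1, align 1) → ends 17
  pad 7 to align 8 for rss
  rss at 24 (size 8, align 8) → ends 32
  lock at 32 (size 72, align 8) → ends 104
  refcount at 104 (size 1, align 1) → ends 105
  tail pad 7 to reach multiple of 8
  total 112 bytes, alignment 8
packed(4) layout:
  uid at 0 (size 4, align 4) → ends 4
  cpu at 4 (size 4, align 4) → ends 8
  start_time at 8 (size 8, align 4) → ends 16
  prio at 16 (size 1, align 1) → ends 17
  pad 3 to align 4 for rss
  rss at 20 (size 8, align 4) → ends 28
  lock at 28 (size 72, align 4) → ends 100
  refcount at 100 (size 1, align 1) → ends 101
  tail pad 3 to reach multiple of 4
  total 104 bytes, alignment 4
112 − 104 = 8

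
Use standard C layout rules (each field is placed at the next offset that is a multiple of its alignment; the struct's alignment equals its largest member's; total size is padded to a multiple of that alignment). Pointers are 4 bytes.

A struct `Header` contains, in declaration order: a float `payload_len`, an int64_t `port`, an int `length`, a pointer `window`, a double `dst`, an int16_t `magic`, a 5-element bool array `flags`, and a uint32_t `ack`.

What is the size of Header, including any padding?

payload_len at 0 (size 4, align 4) → ends 4
pad 4 to align 8 for port
port at 8 (size 8, align 8) → ends 16
length at 16 (size 4, align 4) → ends 20
window at 20 (size 4, align 4) → ends 24
dst at 24 (size 8, align 8) → ends 32
magic at 32 (size 2, align 2) → ends 34
flags at 34 (size 5, align 1) → ends 39
pad 1 to align 4 for ack
ack at 40 (size 4, align 4) → ends 44
tail pad 4 to reach multiple of 8
total 48 bytes, alignment 8

48 bytes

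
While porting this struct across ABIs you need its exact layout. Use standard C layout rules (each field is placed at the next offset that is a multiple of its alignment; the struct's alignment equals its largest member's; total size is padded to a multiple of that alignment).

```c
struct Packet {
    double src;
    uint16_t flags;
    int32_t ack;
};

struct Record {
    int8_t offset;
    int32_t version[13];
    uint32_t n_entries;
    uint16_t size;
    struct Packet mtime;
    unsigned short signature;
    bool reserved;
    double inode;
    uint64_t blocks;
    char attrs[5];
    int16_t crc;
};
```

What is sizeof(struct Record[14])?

Packet: src at 0 (size 8, align 8) → ends 8; flags at 8 (size 2, align 2) → ends 10; pad 2 to align 4 for ack; ack at 12 (size 4, align 4) → ends 16; total 16 bytes, alignment 8
offset at 0 (size 1, align 1) → ends 1
pad 3 to align 4 for version
version at 4 (size 52, align 4) → ends 56
n_entries at 56 (size 4, align 4) → ends 60
size at 60 (size 2, align 2) → ends 62
pad 2 to align 8 for mtime
mtime at 64 (size 16, align 8) → ends 80
signature at 80 (size 2, align 2) → ends 82
reserved at 82 (size 1, align 1) → ends 83
pad 5 to align 8 for inode
inode at 88 (size 8, align 8) → ends 96
blocks at 96 (size 8, align 8) → ends 104
attrs at 104 (size 5, align 1) → ends 109
pad 1 to align 2 for crc
crc at 110 (size 2, align 2) → ends 112
total 112 bytes, alignment 8
array of 14: 14 × 112 = 1568

1568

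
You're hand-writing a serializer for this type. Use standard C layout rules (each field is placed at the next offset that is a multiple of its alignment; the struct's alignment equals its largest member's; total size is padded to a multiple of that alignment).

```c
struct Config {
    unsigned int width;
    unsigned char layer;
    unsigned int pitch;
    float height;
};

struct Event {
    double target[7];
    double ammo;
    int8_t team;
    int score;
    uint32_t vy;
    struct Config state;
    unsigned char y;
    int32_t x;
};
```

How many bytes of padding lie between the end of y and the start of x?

3

Config: 0..4  width  (4B, 4-aligned); 4..5  layer  (1B, 1-aligned); 5..8  -- padding (3B); 8..12  pitch  (4B, 4-aligned); 12..16  height  (4B, 4-aligned); sizeof = 16, alignof = 4
0..56  target  (56B, 8-aligned)
56..64  ammo  (8B, 8-aligned)
64..65  team  (1B, 1-aligned)
65..68  -- padding (3B)
68..72  score  (4B, 4-aligned)
72..76  vy  (4B, 4-aligned)
76..92  state  (16B, 4-aligned)
92..93  y  (1B, 1-aligned)
93..96  -- padding (3B)
96..100  x  (4B, 4-aligned)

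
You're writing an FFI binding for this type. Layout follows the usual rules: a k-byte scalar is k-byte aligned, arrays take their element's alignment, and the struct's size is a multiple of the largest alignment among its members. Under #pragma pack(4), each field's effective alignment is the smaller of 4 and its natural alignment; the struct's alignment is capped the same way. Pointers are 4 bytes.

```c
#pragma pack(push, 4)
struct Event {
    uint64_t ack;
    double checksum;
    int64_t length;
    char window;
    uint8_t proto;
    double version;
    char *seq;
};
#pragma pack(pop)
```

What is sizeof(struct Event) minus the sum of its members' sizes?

ack at 0 (size 8, align 4) → ends 8
checksum at 8 (size 8, align 4) → ends 16
length at 16 (size 8, align 4) → ends 24
window at 24 (size 1, align 1) → ends 25
proto at 25 (size 1, align 1) → ends 26
pad 2 to align 4 for version
version at 28 (size 8, align 4) → ends 36
seq at 36 (size 4, align 4) → ends 40
total 40 bytes, alignment 4
data bytes 38, size 40 → padding 2

2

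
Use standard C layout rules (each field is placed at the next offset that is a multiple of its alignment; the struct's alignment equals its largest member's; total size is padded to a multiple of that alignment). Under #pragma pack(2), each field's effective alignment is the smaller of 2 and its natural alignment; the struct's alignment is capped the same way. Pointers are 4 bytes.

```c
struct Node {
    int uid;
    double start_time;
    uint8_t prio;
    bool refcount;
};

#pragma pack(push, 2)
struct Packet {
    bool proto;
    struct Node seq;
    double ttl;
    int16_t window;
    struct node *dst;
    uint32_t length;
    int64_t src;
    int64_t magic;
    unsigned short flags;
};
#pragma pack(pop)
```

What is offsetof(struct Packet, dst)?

Node: @0: uid [4B, align 4] → 4; +4 pad (align 8); @8: start_time [8B, align 8] → 16; @16: prio [1B, align 1] → 17; @17: refcount [1B, align 1] → 18; +6 tail pad (align 8); size 24, align 8
@0: proto [1B, align 1] → 1
+1 pad (align 2)
@2: seq [24B, align 2] → 26
@26: ttl [8B, align 2] → 34
@34: window [2B, align 2] → 36
@36: dst [4B, align 2] → 40

36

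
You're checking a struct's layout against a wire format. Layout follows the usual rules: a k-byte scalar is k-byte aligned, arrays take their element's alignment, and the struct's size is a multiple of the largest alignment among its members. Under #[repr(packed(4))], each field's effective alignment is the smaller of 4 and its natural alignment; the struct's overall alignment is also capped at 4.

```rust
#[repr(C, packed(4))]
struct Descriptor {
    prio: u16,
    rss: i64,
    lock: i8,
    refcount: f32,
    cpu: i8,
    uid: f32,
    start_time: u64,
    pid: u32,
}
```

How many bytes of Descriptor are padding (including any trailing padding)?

8

@0: prio [2B, align 2] → 2
+2 pad (align 4)
@4: rss [8B, align 4] → 12
@12: lock [1B, align 1] → 13
+3 pad (align 4)
@16: refcount [4B, align 4] → 20
@20: cpu [1B, align 1] → 21
+3 pad (align 4)
@24: uid [4B, align 4] → 28
@28: start_time [8B, align 4] → 36
@36: pid [4B, align 4] → 40
size 40, align 4
data bytes 32, size 40 → padding 8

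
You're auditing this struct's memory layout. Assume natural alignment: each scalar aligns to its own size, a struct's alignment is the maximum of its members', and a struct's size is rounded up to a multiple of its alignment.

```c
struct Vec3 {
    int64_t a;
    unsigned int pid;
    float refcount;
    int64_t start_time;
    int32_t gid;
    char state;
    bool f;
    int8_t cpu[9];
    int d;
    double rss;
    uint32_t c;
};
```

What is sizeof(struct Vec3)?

0..8  a  (8B, 8-aligned)
8..12  pid  (4B, 4-aligned)
12..16  refcount  (4B, 4-aligned)
16..24  start_time  (8B, 8-aligned)
24..28  gid  (4B, 4-aligned)
28..29  state  (1B, 1-aligned)
29..30  f  (1B, 1-aligned)
30..39  cpu  (9B, 1-aligned)
39..40  -- padding (1B)
40..44  d  (4B, 4-aligned)
44..48  -- padding (4B)
48..56  rss  (8B, 8-aligned)
56..60  c  (4B, 4-aligned)
60..64  -- tail padding (4B)
sizeof = 64, alignof = 8

64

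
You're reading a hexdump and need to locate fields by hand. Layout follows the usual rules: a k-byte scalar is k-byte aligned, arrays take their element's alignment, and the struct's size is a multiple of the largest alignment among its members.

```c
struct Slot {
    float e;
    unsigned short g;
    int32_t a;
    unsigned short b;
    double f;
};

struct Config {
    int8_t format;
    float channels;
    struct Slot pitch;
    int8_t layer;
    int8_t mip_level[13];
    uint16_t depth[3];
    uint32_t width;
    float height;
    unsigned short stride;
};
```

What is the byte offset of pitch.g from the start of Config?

12

Slot: 0..4  e  (4B, 4-aligned); 4..6  g  (2B, 2-aligned); 6..8  -- padding (2B); 8..12  a  (4B, 4-aligned); 12..14  b  (2B, 2-aligned); 14..16  -- padding (2B); 16..24  f  (8B, 8-aligned); sizeof = 24, alignof = 8
0..1  format  (1B, 1-aligned)
1..4  -- padding (3B)
4..8  channels  (4B, 4-aligned)
8..32  pitch  (24B, 8-aligned)
within Slot: g at 4
8 + 4 = 12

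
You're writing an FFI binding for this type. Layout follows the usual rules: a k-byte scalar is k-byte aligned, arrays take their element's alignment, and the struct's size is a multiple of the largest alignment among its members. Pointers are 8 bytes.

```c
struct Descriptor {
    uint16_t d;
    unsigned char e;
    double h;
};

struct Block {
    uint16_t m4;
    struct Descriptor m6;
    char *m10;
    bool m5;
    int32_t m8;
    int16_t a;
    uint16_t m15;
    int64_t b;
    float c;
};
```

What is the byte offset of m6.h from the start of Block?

Descriptor: @0: d [2B, align 2] → 2; @2: e [1B, align 1] → 3; +5 pad (align 8); @8: h [8B, align 8] → 16; size 16, align 8
@0: m4 [2B, align 2] → 2
+6 pad (align 8)
@8: m6 [16B, align 8] → 24
within Descriptor: h at 8
8 + 8 = 16

16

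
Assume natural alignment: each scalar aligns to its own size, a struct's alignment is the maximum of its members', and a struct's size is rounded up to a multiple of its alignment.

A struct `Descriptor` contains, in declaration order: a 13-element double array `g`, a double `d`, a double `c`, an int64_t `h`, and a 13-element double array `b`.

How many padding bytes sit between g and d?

0

g at 0 (size 104, align 8) → ends 104
d at 104 (size 8, align 8) → ends 112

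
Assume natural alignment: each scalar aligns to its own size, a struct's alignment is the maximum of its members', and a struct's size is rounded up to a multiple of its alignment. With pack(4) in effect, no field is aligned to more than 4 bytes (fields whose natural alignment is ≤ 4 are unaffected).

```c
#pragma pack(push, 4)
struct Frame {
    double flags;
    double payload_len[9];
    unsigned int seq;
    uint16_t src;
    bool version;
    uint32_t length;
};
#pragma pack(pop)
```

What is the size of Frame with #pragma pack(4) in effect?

92

@0: flags [8B, align 4] → 8
@8: payload_len [72B, align 4] → 80
@80: seq [4B, align 4] → 84
@84: src [2B, align 2] → 86
@86: version [1B, align 1] → 87
+1 pad (align 4)
@88: length [4B, align 4] → 92
size 92, align 4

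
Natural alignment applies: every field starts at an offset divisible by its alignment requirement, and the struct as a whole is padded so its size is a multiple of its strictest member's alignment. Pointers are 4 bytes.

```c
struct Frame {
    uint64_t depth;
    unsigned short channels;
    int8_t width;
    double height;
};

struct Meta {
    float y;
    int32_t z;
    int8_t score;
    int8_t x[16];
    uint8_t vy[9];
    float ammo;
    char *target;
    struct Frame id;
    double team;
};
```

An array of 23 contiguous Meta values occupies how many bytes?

Frame: depth at 0 (size 8, align 8) → ends 8; channels at 8 (size 2, align 2) → ends 10; width at 10 (size 1, align 1) → ends 11; pad 5 to align 8 for height; height at 16 (size 8, align 8) → ends 24; total 24 bytes, alignment 8
y at 0 (size 4, align 4) → ends 4
z at 4 (size 4, align 4) → ends 8
score at 8 (size 1, align 1) → ends 9
x at 9 (size 16, align 1) → ends 25
vy at 25 (size 9, align 1) → ends 34
pad 2 to align 4 for ammo
ammo at 36 (size 4, align 4) → ends 40
target at 40 (size 4, align 4) → ends 44
pad 4 to align 8 for id
id at 48 (size 24, align 8) → ends 72
team at 72 (size 8, align 8) → ends 80
total 80 bytes, alignment 8
array of 23: 23 × 80 = 1840

1840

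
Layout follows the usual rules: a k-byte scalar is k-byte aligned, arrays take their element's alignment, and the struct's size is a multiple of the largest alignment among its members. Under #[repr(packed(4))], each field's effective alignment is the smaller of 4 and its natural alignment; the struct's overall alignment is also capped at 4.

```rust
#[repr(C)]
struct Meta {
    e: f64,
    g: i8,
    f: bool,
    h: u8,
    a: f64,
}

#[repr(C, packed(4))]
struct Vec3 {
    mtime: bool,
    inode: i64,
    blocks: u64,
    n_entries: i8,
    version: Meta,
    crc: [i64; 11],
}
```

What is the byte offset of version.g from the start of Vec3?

Meta: @0: e [8B, align 8] → 8; @8: g [1B, align 1] → 9; @9: f [1B, align 1] → 10; @10: h [1B, align 1] → 11; +5 pad (align 8); @16: a [8B, align 8] → 24; size 24, align 8
@0: mtime [1B, align 1] → 1
+3 pad (align 4)
@4: inode [8B, align 4] → 12
@12: blocks [8B, align 4] → 20
@20: n_entries [1B, align 1] → 21
+3 pad (align 4)
@24: version [24B, align 4] → 48
within Meta: g at 8
24 + 8 = 32

32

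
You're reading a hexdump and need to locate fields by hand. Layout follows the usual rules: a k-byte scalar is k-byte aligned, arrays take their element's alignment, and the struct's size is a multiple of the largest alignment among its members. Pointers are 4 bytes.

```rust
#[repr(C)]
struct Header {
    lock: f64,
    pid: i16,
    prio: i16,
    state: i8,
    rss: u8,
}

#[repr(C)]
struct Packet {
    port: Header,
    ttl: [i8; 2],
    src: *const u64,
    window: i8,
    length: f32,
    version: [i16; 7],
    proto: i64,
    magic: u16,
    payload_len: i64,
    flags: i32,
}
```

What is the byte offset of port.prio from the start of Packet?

10

Header: 0..8  lock  (8B, 8-aligned); 8..10  pid  (2B, 2-aligned); 10..12  prio  (2B, 2-aligned); 12..13  state  (1B, 1-aligned); 13..14  rss  (1B, 1-aligned); 14..16  -- tail padding (2B); sizeof = 16, alignof = 8
0..16  port  (16B, 8-aligned)
within Header: prio at 10
0 + 10 = 10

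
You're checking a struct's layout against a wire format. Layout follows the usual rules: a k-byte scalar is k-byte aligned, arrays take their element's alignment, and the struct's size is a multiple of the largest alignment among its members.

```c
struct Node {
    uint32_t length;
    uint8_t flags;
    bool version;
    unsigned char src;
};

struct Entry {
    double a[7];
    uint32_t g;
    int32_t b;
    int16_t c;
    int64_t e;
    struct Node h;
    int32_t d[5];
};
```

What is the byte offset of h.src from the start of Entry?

86

Node: @0: length [4B, align 4] → 4; @4: flags [1B, align 1] → 5; @5: version [1B, align 1] → 6; @6: src [1B, align 1] → 7; +1 tail pad (align 4); size 8, align 4
@0: a [56B, align 8] → 56
@56: g [4B, align 4] → 60
@60: b [4B, align 4] → 64
@64: c [2B, align 2] → 66
+6 pad (align 8)
@72: e [8B, align 8] → 80
@80: h [8B, align 4] → 88
within Node: src at 6
80 + 6 = 86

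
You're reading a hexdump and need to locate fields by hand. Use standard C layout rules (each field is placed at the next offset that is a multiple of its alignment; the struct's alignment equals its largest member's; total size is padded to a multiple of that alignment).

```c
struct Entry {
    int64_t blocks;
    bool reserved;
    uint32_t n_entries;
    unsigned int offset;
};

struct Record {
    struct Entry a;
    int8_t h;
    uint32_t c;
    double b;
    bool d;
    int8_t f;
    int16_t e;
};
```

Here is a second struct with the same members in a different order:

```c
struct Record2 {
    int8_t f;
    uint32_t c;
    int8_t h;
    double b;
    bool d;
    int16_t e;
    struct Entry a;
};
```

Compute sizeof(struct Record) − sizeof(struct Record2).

-8

Entry: 0..8  blocks  (8B, 8-aligned); 8..9  reserved  (1B, 1-aligned); 9..12  -- padding (3B); 12..16  n_entries  (4B, 4-aligned); 16..20  offset  (4B, 4-aligned); 20..24  -- tail padding (4B); sizeof = 24, alignof = 8
0..24  a  (24B, 8-aligned)
24..25  h  (1B, 1-aligned)
25..28  -- padding (3B)
28..32  c  (4B, 4-aligned)
32..40  b  (8B, 8-aligned)
40..41  d  (1B, 1-aligned)
41..42  f  (1B, 1-aligned)
42..44  e  (2B, 2-aligned)
44..48  -- tail padding (4B)
sizeof = 48, alignof = 8
— Record2 —
0..1  f  (1B, 1-aligned)
1..4  -- padding (3B)
4..8  c  (4B, 4-aligned)
8..9  h  (1B, 1-aligned)
9..16  -- padding (7B)
16..24  b  (8B, 8-aligned)
24..25  d  (1B, 1-aligned)
25..26  -- padding (1B)
26..28  e  (2B, 2-aligned)
28..32  -- padding (4B)
32..56  a  (24B, 8-aligned)
sizeof = 56, alignof = 8
48 − 56 = -8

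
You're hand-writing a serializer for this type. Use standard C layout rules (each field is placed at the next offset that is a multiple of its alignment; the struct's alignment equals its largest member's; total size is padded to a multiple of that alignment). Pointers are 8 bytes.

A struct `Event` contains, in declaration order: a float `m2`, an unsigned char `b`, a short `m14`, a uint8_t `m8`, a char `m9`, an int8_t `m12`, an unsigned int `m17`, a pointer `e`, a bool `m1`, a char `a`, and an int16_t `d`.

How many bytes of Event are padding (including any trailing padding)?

6

0..4  m2  (4B, 4-aligned)
4..5  b  (1B, 1-aligned)
5..6  -- padding (1B)
6..8  m14  (2B, 2-aligned)
8..9  m8  (1B, 1-aligned)
9..10  m9  (1B, 1-aligned)
10..11  m12  (1B, 1-aligned)
11..12  -- padding (1B)
12..16  m17  (4B, 4-aligned)
16..24  e  (8B, 8-aligned)
24..25  m1  (1B, 1-aligned)
25..26  a  (1B, 1-aligned)
26..28  d  (2B, 2-aligned)
28..32  -- tail padding (4B)
sizeof = 32, alignof = 8
data bytes 26, size 32 → padding 6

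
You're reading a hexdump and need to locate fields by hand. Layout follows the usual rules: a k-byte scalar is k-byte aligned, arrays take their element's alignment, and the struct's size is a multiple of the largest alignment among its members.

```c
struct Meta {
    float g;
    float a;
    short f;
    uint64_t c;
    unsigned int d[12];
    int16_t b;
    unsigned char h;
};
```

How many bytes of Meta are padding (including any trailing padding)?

11

g at 0 (size 4, align 4) → ends 4
a at 4 (size 4, align 4) → ends 8
f at 8 (size 2, align 2) → ends 10
pad 6 to align 8 for c
c at 16 (size 8, align 8) → ends 24
d at 24 (size 48, align 4) → ends 72
b at 72 (size 2, align 2) → ends 74
h at 74 (size 1, align 1) → ends 75
tail pad 5 to reach multiple of 8
total 80 bytes, alignment 8
data bytes 69, size 80 → padding 11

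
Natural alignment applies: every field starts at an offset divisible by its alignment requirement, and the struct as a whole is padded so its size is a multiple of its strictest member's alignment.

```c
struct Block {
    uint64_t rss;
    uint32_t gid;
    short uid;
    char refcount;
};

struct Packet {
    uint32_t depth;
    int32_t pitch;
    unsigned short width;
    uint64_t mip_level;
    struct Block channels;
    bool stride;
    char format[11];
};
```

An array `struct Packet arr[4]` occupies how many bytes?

224

Block: 0..8  rss  (8B, 8-aligned); 8..12  gid  (4B, 4-aligned); 12..14  uid  (2B, 2-aligned); 14..15  refcount  (1B, 1-aligned); 15..16  -- tail padding (1B); sizeof = 16, alignof = 8
0..4  depth  (4B, 4-aligned)
4..8  pitch  (4B, 4-aligned)
8..10  width  (2B, 2-aligned)
10..16  -- padding (6B)
16..24  mip_level  (8B, 8-aligned)
24..40  channels  (16B, 8-aligned)
40..41  stride  (1B, 1-aligned)
41..52  format  (11B, 1-aligned)
52..56  -- tail padding (4B)
sizeof = 56, alignof = 8
array of 4: 4 × 56 = 224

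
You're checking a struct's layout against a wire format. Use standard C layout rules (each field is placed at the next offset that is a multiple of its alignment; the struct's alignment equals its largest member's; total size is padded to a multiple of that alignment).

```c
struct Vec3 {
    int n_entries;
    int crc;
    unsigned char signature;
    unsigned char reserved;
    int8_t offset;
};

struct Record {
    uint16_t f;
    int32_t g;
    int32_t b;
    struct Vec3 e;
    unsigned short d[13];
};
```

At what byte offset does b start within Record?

8

Vec3: n_entries at 0 (size 4, align 4) → ends 4; crc at 4 (size 4, align 4) → ends 8; signature at 8 (size 1, align 1) → ends 9; reserved at 9 (size 1, align 1) → ends 10; offset at 10 (size 1, align 1) → ends 11; tail pad 1 to reach multiple of 4; total 12 bytes, alignment 4
f at 0 (size 2, align 2) → ends 2
pad 2 to align 4 for g
g at 4 (size 4, align 4) → ends 8
b at 8 (size 4, align 4) → ends 12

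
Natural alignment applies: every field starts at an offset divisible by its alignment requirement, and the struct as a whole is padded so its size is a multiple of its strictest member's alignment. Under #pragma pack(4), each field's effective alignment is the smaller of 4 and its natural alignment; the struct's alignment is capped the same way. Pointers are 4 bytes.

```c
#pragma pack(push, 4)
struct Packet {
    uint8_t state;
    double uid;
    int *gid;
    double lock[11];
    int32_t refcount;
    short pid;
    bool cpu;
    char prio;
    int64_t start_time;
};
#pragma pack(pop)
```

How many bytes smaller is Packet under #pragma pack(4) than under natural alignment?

8

natural layout:
  0..1  state  (1B, 1-aligned)
  1..8  -- padding (7B)
  8..16  uid  (8B, 8-aligned)
  16..20  gid  (4B, 4-aligned)
  20..24  -- padding (4B)
  24..112  lock  (88B, 8-aligned)
  112..116  refcount  (4B, 4-aligned)
  116..118  pid  (2B, 2-aligned)
  118..119  cpu  (1B, 1-aligned)
  119..120  prio  (1B, 1-aligned)
  120..128  start_time  (8B, 8-aligned)
  sizeof = 128, alignof = 8
packed(4) layout:
  0..1  state  (1B, 1-aligned)
  1..4  -- padding (3B)
  4..12  uid  (8B, 4-aligned)
  12..16  gid  (4B, 4-aligned)
  16..104  lock  (88B, 4-aligned)
  104..108  refcount  (4B, 4-aligned)
  108..110  pid  (2B, 2-aligned)
  110..111  cpu  (1B, 1-aligned)
  111..112  prio  (1B, 1-aligned)
  112..120  start_time  (8B, 4-aligned)
  sizeof = 120, alignof = 4
128 − 120 = 8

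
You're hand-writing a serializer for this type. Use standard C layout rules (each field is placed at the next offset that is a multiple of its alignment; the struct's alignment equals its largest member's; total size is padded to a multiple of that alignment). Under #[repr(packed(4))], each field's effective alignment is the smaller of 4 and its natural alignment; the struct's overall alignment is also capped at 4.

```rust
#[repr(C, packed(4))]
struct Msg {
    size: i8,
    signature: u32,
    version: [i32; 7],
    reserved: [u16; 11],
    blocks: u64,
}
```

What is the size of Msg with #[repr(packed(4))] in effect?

@0: size [1B, align 1] → 1
+3 pad (align 4)
@4: signature [4B, align 4] → 8
@8: version [28B, align 4] → 36
@36: reserved [22B, align 2] → 58
+2 pad (align 4)
@60: blocks [8B, align 4] → 68
size 68, align 4

68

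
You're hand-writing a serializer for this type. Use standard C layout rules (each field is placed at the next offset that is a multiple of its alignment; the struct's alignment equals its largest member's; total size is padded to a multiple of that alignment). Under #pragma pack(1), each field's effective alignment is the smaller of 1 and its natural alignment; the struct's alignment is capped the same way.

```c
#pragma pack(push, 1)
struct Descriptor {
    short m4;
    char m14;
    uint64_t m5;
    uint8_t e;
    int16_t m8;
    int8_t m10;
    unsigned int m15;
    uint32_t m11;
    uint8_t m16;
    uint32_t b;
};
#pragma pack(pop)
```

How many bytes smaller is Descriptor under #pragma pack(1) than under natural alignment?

12

natural layout:
  m4 at 0 (size 2, align 2) → ends 2
  m14 at 2 (size 1, align 1) → ends 3
  pad 5 to align 8 for m5
  m5 at 8 (size 8, align 8) → ends 16
  e at 16 (size 1, align 1) → ends 17
  pad 1 to align 2 for m8
  m8 at 18 (size 2, align 2) → ends 20
  m10 at 20 (size 1, align 1) → ends 21
  pad 3 to align 4 for m15
  m15 at 24 (size 4, align 4) → ends 28
  m11 at 28 (size 4, align 4) → ends 32
  m16 at 32 (size 1, align 1) → ends 33
  pad 3 to align 4 for b
  b at 36 (size 4, align 4) → ends 40
  total 40 bytes, alignment 8
packed(1) layout:
  m4 at 0 (size 2, align 1) → ends 2
  m14 at 2 (size 1, align 1) → ends 3
  m5 at 3 (size 8, align 1) → ends 11
  e at 11 (size 1, align 1) → ends 12
  m8 at 12 (size 2, align 1) → ends 14
  m10 at 14 (size 1, align 1) → ends 15
  m15 at 15 (size 4, align 1) → ends 19
  m11 at 19 (size 4, align 1) → ends 23
  m16 at 23 (size 1, align 1) → ends 24
  b at 24 (size 4, align 1) → ends 28
  total 28 bytes, alignment 1
40 − 28 = 12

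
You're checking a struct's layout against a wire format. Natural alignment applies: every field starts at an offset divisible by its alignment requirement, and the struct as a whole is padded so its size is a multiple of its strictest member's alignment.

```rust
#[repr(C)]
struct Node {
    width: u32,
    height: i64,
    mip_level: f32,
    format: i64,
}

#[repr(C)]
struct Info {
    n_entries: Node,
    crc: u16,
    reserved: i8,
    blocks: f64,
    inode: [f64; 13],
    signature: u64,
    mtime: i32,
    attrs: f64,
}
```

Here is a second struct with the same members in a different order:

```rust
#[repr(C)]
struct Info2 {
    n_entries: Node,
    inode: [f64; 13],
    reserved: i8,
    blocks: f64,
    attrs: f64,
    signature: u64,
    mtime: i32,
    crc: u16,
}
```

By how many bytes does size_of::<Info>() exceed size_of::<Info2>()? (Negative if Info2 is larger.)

0

Node: width at 0 (size 4, align 4) → ends 4; pad 4 to align 8 for height; height at 8 (size 8, align 8) → ends 16; mip_level at 16 (size 4, align 4) → ends 20; pad 4 to align 8 for format; format at 24 (size 8, align 8) → ends 32; total 32 bytes, alignment 8
n_entries at 0 (size 32, align 8) → ends 32
crc at 32 (size 2, align 2) → ends 34
reserved at 34 (size 1, align 1) → ends 35
pad 5 to align 8 for blocks
blocks at 40 (size 8, align 8) → ends 48
inode at 48 (size 104, align 8) → ends 152
signature at 152 (size 8, align 8) → ends 160
mtime at 160 (size 4, align 4) → ends 164
pad 4 to align 8 for attrs
attrs at 168 (size 8, align 8) → ends 176
total 176 bytes, alignment 8
— Info2 —
n_entries at 0 (size 32, align 8) → ends 32
inode at 32 (size 104, align 8) → ends 136
reserved at 136 (size 1, align 1) → ends 137
pad 7 to align 8 for blocks
blocks at 144 (size 8, align 8) → ends 152
attrs at 152 (size 8, align 8) → ends 160
signature at 160 (size 8, align 8) → ends 168
mtime at 168 (size 4, align 4) → ends 172
crc at 172 (size 2, align 2) → ends 174
tail pad 2 to reach multiple of 8
total 176 bytes, alignment 8
176 − 176 = 0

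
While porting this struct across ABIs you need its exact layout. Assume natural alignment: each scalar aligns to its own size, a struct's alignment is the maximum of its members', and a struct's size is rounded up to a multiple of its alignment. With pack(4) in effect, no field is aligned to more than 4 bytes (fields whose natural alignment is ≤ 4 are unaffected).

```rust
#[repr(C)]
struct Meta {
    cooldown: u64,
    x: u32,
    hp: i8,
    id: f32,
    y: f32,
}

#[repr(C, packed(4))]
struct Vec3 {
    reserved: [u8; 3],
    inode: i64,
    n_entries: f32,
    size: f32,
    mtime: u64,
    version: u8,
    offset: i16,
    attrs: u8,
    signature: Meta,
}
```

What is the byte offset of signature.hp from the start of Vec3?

48

Meta: @0: cooldown [8B, align 8] → 8; @8: x [4B, align 4] → 12; @12: hp [1B, align 1] → 13; +3 pad (align 4); @16: id [4B, align 4] → 20; @20: y [4B, align 4] → 24; size 24, align 8
@0: reserved [3B, align 1] → 3
+1 pad (align 4)
@4: inode [8B, align 4] → 12
@12: n_entries [4B, align 4] → 16
@16: size [4B, align 4] → 20
@20: mtime [8B, align 4] → 28
@28: version [1B, align 1] → 29
+1 pad (align 2)
@30: offset [2B, align 2] → 32
@32: attrs [1B, align 1] → 33
+3 pad (align 4)
@36: signature [24B, align 4] → 60
within Meta: hp at 12
36 + 12 = 48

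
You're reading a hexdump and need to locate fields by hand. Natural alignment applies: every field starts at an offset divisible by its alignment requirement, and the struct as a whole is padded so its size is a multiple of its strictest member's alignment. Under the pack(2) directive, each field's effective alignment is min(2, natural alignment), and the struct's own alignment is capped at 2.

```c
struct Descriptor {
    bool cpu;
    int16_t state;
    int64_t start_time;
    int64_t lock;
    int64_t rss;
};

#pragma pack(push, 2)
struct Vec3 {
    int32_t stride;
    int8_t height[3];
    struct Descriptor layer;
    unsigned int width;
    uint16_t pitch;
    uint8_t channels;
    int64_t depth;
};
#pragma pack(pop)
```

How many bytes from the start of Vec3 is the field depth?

48

Descriptor: cpu at 0 (size 1, align 1) → ends 1; pad 1 to align 2 for state; state at 2 (size 2, align 2) → ends 4; pad 4 to align 8 for start_time; start_time at 8 (size 8, align 8) → ends 16; lock at 16 (size 8, align 8) → ends 24; rss at 24 (size 8, align 8) → ends 32; total 32 bytes, alignment 8
stride at 0 (size 4, align 2) → ends 4
height at 4 (size 3, align 1) → ends 7
pad 1 to align 2 for layer
layer at 8 (size 32, align 2) → ends 40
width at 40 (size 4, align 2) → ends 44
pitch at 44 (size 2, align 2) → ends 46
channels at 46 (size 1, align 1) → ends 47
pad 1 to align 2 for depth
depth at 48 (size 8, align 2) → ends 56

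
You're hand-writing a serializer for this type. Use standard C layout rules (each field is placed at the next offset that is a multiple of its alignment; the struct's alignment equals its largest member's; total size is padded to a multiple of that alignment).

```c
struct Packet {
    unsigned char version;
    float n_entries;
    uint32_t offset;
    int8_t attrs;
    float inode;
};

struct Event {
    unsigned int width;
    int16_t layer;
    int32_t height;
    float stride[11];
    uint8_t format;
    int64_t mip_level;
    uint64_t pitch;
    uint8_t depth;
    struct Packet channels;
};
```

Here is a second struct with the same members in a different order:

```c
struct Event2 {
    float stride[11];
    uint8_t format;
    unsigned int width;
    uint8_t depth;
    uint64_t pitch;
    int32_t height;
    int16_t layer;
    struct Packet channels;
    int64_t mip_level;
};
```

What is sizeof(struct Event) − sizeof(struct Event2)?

Packet: version at 0 (size 1, align 1) → ends 1; pad 3 to align 4 for n_entries; n_entries at 4 (size 4, align 4) → ends 8; offset at 8 (size 4, align 4) → ends 12; attrs at 12 (size 1, align 1) → ends 13; pad 3 to align 4 for inode; inode at 16 (size 4, align 4) → ends 20; total 20 bytes, alignment 4
width at 0 (size 4, align 4) → ends 4
layer at 4 (size 2, align 2) → ends 6
pad 2 to align 4 for height
height at 8 (size 4, align 4) → ends 12
stride at 12 (size 44, align 4) → ends 56
format at 56 (size 1, align 1) → ends 57
pad 7 to align 8 for mip_level
mip_level at 64 (size 8, align 8) → ends 72
pitch at 72 (size 8, align 8) → ends 80
depth at 80 (size 1, align 1) → ends 81
pad 3 to align 4 for channels
channels at 84 (size 20, align 4) → ends 104
total 104 bytes, alignment 8
— Event2 —
stride at 0 (size 44, align 4) → ends 44
format at 44 (size 1, align 1) → ends 45
pad 3 to align 4 for width
width at 48 (size 4, align 4) → ends 52
depth at 52 (size 1, align 1) → ends 53
pad 3 to align 8 for pitch
pitch at 56 (size 8, align 8) → ends 64
height at 64 (size 4, align 4) → ends 68
layer at 68 (size 2, align 2) → ends 70
pad 2 to align 4 for channels
channels at 72 (size 20, align 4) → ends 92
pad 4 to align 8 for mip_level
mip_level at 96 (size 8, align 8) → ends 104
total 104 bytes, alignment 8
104 − 104 = 0

0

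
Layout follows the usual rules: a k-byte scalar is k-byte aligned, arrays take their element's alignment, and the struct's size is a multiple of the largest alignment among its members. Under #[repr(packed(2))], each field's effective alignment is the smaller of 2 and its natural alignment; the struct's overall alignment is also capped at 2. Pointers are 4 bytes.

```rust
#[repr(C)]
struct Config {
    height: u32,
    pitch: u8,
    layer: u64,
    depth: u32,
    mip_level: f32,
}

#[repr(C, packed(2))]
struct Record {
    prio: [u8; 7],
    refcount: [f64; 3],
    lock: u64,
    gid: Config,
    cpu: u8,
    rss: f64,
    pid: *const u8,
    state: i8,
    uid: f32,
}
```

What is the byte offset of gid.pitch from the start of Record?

44

Config: height at 0 (size 4, align 4) → ends 4; pitch at 4 (size 1, align 1) → ends 5; pad 3 to align 8 for layer; layer at 8 (size 8, align 8) → ends 16; depth at 16 (size 4, align 4) → ends 20; mip_level at 20 (size 4, align 4) → ends 24; total 24 bytes, alignment 8
prio at 0 (size 7, align 1) → ends 7
pad 1 to align 2 for refcount
refcount at 8 (size 24, align 2) → ends 32
lock at 32 (size 8, align 2) → ends 40
gid at 40 (size 24, align 2) → ends 64
within Config: pitch at 4
40 + 4 = 44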